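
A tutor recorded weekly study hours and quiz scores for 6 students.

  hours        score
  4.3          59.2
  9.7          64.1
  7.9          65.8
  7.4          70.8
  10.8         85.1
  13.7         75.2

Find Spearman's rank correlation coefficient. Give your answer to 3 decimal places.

Rank hours: 1, 4, 3, 2, 5, 6
Rank score: 1, 2, 3, 4, 6, 5
d = rank(hours) − rank(score): 0, 2, 0, -2, -1, 1; Σd² = 10
ρ = 1 − 6Σd² / [n(n²−1)] = 1 − 6×10 / (6×35) = 1 − 60/210 ≈ 0.714

0.714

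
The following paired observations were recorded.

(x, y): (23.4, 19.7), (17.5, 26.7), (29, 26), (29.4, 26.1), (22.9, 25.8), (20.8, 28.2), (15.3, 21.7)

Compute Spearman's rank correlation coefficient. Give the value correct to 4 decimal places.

-0.0357

Rank x: 5, 2, 6, 7, 4, 3, 1
Rank y: 1, 6, 4, 5, 3, 7, 2
d = rank(x) − rank(y): 4, -4, 2, 2, 1, -4, -1; Σd² = 58
ρ = 1 − 6Σd² / [n(n²−1)] = 1 − 6×58 / (7×48) = 1 − 348/336 ≈ -0.0357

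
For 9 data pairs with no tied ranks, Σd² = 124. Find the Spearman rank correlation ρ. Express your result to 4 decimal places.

-0.0333

ρ = 1 − 6Σd² / [n(n²−1)] = 1 − 6×124 / (9×80)
  = 1 − 744/720 = 1 − 1.03333 ≈ -0.0333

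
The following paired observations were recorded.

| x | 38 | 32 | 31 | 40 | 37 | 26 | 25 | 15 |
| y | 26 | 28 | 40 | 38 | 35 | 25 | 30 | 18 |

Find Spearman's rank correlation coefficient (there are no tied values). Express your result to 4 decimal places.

0.4762

Rank x: 7, 5, 4, 8, 6, 3, 2, 1
Rank y: 3, 4, 8, 7, 6, 2, 5, 1
d = rank(x) − rank(y): 4, 1, -4, 1, 0, 1, -3, 0; Σd² = 44
ρ = 1 − 6Σd² / [n(n²−1)] = 1 − 6×44 / (8×63) = 1 − 264/504 ≈ 0.4762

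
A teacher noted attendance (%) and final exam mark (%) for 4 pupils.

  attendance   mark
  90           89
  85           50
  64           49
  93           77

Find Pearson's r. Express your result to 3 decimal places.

n = 4, Σx = 332, Σy = 265, Σx² = 28070, Σy² = 18751, Σxy = 22557
nΣxy − ΣxΣy = 90228 − 87980 = 2248
nΣx² − (Σx)² = 112280 − 110224 = 2056; nΣy² − (Σy)² = 75004 − 70225 = 4779
r = 2248 / √(2056 × 4779) = 2248 / 3134.5851 ≈ 0.717

0.717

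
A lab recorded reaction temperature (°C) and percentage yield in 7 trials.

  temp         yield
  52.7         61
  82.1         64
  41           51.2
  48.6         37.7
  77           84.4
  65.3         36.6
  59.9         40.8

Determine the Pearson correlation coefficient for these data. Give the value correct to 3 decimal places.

n = 7, Σx = 426.6, Σy = 375.7, Σx² = 27341.76, Σy² = 21987.29, Σxy = 23733.22
nΣxy − ΣxΣy = 166132.54 − 160273.62 = 5858.92
nΣx² − (Σx)² = 191392.32 − 181987.56 = 9404.76; nΣy² − (Σy)² = 153911.03 − 141150.49 = 12760.54
r = 5858.92 / √(9404.76 × 12760.54) = 5858.92 / 10954.8992 ≈ 0.535

0.535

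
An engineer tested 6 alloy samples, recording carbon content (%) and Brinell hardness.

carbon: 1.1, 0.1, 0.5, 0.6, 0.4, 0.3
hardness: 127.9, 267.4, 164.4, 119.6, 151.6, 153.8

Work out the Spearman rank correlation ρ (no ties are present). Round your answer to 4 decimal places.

-0.7714

Rank carbon: 6, 1, 4, 5, 3, 2
Rank hardness: 2, 6, 5, 1, 3, 4
d = rank(carbon) − rank(hardness): 4, -5, -1, 4, 0, -2; Σd² = 62
ρ = 1 − 6Σd² / [n(n²−1)] = 1 − 6×62 / (6×35) = 1 − 372/210 ≈ -0.7714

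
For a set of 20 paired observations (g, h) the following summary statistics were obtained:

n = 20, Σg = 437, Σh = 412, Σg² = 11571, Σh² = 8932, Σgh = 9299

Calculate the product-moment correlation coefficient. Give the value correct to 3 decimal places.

r = (nΣgh − ΣgΣh) / √[(nΣg² − (Σg)²)(nΣh² − (Σh)²)]
Numerator: 20×9299 − 437×412 = 5936
Denominator: √[(231420 − 190969)(178640 − 169744)] = √[40451 × 8896] = 18969.7679
r = 5936 / 18969.7679 ≈ 0.313

0.313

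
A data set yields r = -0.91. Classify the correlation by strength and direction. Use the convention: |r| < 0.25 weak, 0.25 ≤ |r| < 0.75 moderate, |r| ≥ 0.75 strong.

strong negative

r = -0.91 < 0 so the relationship is negative.
|r| = 0.91, which falls in the strong range.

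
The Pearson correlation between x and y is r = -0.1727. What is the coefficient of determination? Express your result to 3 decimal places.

r² = (-0.1727)² = 0.030

0.030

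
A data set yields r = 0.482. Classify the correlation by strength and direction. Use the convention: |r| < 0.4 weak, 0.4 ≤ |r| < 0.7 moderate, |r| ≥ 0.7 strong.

r = 0.482 > 0 so the relationship is positive.
|r| = 0.482, which falls in the moderate range.

moderate positive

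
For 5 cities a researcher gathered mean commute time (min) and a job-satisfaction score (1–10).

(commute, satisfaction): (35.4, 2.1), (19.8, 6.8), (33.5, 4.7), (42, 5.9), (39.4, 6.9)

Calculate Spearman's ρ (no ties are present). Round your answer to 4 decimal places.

Rank commute: 3, 1, 2, 5, 4
Rank satisfaction: 1, 4, 2, 3, 5
d = rank(commute) − rank(satisfaction): 2, -3, 0, 2, -1; Σd² = 18
ρ = 1 − 6Σd² / [n(n²−1)] = 1 − 6×18 / (5×24) = 1 − 108/120 ≈ 0.1000

0.1000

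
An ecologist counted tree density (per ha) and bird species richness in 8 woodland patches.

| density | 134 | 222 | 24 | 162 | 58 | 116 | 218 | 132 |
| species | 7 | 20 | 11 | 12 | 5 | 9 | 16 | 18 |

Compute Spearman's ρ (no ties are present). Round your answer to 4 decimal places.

Rank density: 5, 8, 1, 6, 2, 3, 7, 4
Rank species: 2, 8, 4, 5, 1, 3, 6, 7
d = rank(density) − rank(species): 3, 0, -3, 1, 1, 0, 1, -3; Σd² = 30
ρ = 1 − 6Σd² / [n(n²−1)] = 1 − 6×30 / (8×63) = 1 − 180/504 ≈ 0.6429

0.6429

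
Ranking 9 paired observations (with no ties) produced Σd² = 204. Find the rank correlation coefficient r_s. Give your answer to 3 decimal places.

-0.700

ρ = 1 − 6Σd² / [n(n²−1)] = 1 − 6×204 / (9×80)
  = 1 − 1224/720 = 1 − 1.7000 ≈ -0.700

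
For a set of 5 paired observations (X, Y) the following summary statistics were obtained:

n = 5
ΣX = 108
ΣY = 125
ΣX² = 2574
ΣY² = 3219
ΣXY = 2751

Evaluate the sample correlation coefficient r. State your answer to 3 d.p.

r = (nΣXY − ΣXΣY) / √[(nΣX² − (ΣX)²)(nΣY² − (ΣY)²)]
Numerator: 5×2751 − 108×125 = 255
Denominator: √[(12870 − 11664)(16095 − 15625)] = √[1206 × 470] = 752.8745
r = 255 / 752.8745 ≈ 0.339

0.339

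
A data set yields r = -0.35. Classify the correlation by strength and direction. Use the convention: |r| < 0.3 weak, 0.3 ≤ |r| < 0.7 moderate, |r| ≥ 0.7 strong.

moderate negative

r = -0.35 < 0 so the relationship is negative.
|r| = 0.35, which falls in the moderate range.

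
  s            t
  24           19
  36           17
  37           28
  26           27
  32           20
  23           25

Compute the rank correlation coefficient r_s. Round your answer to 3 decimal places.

0.143

Rank s: 2, 5, 6, 3, 4, 1
Rank t: 2, 1, 6, 5, 3, 4
d = rank(s) − rank(t): 0, 4, 0, -2, 1, -3; Σd² = 30
ρ = 1 − 6Σd² / [n(n²−1)] = 1 − 6×30 / (6×35) = 1 − 180/210 ≈ 0.143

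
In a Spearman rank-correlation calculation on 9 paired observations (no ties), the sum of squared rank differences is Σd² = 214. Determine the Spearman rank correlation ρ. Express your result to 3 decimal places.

ρ = 1 − 6Σd² / [n(n²−1)] = 1 − 6×214 / (9×80)
  = 1 − 1284/720 = 1 − 1.7833 ≈ -0.783

-0.783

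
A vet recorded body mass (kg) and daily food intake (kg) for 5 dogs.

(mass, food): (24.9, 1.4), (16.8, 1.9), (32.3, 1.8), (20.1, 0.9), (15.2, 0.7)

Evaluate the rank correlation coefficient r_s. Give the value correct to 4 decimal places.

0.4000

Rank mass: 4, 2, 5, 3, 1
Rank food: 3, 5, 4, 2, 1
d = rank(mass) − rank(food): 1, -3, 1, 1, 0; Σd² = 12
ρ = 1 − 6Σd² / [n(n²−1)] = 1 − 6×12 / (5×24) = 1 − 72/120 ≈ 0.4000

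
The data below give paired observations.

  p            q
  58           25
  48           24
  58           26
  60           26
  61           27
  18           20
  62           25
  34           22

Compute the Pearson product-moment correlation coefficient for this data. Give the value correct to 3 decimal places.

0.961

n = 8, Σp = 399, Σq = 195, Σp² = 21677, Σq² = 4791, Σpq = 9975
nΣpq − ΣpΣq = 79800 − 77805 = 1995
nΣp² − (Σp)² = 173416 − 159201 = 14215; nΣq² − (Σq)² = 38328 − 38025 = 303
r = 1995 / √(14215 × 303) = 1995 / 2075.3662 ≈ 0.961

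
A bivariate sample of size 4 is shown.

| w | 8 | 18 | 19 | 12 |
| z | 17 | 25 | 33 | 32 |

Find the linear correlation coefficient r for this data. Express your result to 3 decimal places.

n = 4, Σw = 57, Σz = 107, Σw² = 893, Σz² = 3027, Σwz = 1597
nΣwz − ΣwΣz = 6388 − 6099 = 289
nΣw² − (Σw)² = 3572 − 3249 = 323; nΣz² − (Σz)² = 12108 − 11449 = 659
r = 289 / √(323 × 659) = 289 / 461.3643 ≈ 0.626

0.626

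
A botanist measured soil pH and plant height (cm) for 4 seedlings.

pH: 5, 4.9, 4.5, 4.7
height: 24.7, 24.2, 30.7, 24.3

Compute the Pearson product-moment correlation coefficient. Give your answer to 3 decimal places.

n = 4, Σx = 19.1, Σy = 103.9, Σx² = 91.35, Σy² = 2728.71, Σxy = 494.44
nΣxy − ΣxΣy = 1977.76 − 1984.49 = -6.73
nΣx² − (Σx)² = 365.4 − 364.81 = 0.59; nΣy² − (Σy)² = 10914.84 − 10795.21 = 119.63
r = -6.73 / √(0.59 × 119.63) = -6.73 / 8.4013 ≈ -0.801

-0.801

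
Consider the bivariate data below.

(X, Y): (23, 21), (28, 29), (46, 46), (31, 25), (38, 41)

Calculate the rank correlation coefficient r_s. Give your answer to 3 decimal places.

0.900

Rank X: 1, 2, 5, 3, 4
Rank Y: 1, 3, 5, 2, 4
d = rank(X) − rank(Y): 0, -1, 0, 1, 0; Σd² = 2
ρ = 1 − 6Σd² / [n(n²−1)] = 1 − 6×2 / (5×24) = 1 − 12/120 ≈ 0.900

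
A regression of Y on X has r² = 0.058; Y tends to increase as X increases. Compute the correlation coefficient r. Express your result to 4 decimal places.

|r| = √0.058 = 0.2408
The association is positive, so r = 0.2408.

0.2408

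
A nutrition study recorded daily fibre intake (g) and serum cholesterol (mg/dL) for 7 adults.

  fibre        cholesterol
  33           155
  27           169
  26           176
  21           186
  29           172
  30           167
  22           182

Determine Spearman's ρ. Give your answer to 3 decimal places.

Rank fibre: 7, 4, 3, 1, 5, 6, 2
Rank cholesterol: 1, 3, 5, 7, 4, 2, 6
d = rank(fibre) − rank(cholesterol): 6, 1, -2, -6, 1, 4, -4; Σd² = 110
ρ = 1 − 6Σd² / [n(n²−1)] = 1 − 6×110 / (7×48) = 1 − 660/336 ≈ -0.964

-0.964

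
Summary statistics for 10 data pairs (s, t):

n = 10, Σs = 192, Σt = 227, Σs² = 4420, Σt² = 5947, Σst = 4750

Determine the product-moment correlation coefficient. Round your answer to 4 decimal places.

r = (nΣst − ΣsΣt) / √[(nΣs² − (Σs)²)(nΣt² − (Σt)²)]
Numerator: 10×4750 − 192×227 = 3916
Denominator: √[(44200 − 36864)(59470 − 51529)] = √[7336 × 7941] = 7632.5078
r = 3916 / 7632.5078 ≈ 0.5131

0.5131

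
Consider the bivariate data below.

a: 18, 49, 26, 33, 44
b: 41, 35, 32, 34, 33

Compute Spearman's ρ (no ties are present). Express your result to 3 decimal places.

-0.100

Rank a: 1, 5, 2, 3, 4
Rank b: 5, 4, 1, 3, 2
d = rank(a) − rank(b): -4, 1, 1, 0, 2; Σd² = 22
ρ = 1 − 6Σd² / [n(n²−1)] = 1 − 6×22 / (5×24) = 1 − 132/120 ≈ -0.100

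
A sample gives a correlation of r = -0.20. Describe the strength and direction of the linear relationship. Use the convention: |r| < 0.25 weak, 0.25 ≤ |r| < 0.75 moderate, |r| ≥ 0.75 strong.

weak negative

r = -0.20 < 0 so the relationship is negative.
|r| = 0.20, which falls in the weak range.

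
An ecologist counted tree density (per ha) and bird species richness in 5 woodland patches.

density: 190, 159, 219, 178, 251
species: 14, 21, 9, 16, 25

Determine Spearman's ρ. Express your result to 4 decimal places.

0.0000

Rank density: 3, 1, 4, 2, 5
Rank species: 2, 4, 1, 3, 5
d = rank(density) − rank(species): 1, -3, 3, -1, 0; Σd² = 20
ρ = 1 − 6Σd² / [n(n²−1)] = 1 − 6×20 / (5×24) = 1 − 120/120 ≈ 0.0000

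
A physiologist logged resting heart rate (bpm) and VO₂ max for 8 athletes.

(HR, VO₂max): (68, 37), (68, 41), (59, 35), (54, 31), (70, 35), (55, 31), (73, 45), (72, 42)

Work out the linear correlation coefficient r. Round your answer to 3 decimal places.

0.866

n = 8, Σx = 519, Σy = 297, Σx² = 34083, Σy² = 11211, Σxy = 19507
nΣxy − ΣxΣy = 156056 − 154143 = 1913
nΣx² − (Σx)² = 272664 − 269361 = 3303; nΣy² − (Σy)² = 89688 − 88209 = 1479
r = 1913 / √(3303 × 1479) = 1913 / 2210.2346 ≈ 0.866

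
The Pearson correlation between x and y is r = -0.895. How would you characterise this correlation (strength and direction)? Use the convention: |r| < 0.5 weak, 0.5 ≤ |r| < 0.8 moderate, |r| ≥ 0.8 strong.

strong negative

r = -0.895 < 0 so the relationship is negative.
|r| = 0.895, which falls in the strong range.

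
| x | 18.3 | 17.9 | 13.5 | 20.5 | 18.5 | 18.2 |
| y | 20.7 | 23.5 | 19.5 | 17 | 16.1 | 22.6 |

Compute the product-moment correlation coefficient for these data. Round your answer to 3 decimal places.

n = 6, Σx = 106.9, Σy = 119.4, Σx² = 1931.29, Σy² = 2419.96, Σxy = 2120.38
nΣxy − ΣxΣy = 12722.28 − 12763.86 = -41.58
nΣx² − (Σx)² = 11587.74 − 11427.61 = 160.13; nΣy² − (Σy)² = 14519.76 − 14256.36 = 263.4
r = -41.58 / √(160.13 × 263.4) = -41.58 / 205.3734 ≈ -0.202

-0.202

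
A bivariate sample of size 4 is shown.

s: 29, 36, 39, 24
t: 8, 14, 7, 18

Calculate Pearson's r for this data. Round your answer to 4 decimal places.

-0.5968

n = 4, Σs = 128, Σt = 47, Σs² = 4234, Σt² = 633, Σst = 1441
nΣst − ΣsΣt = 5764 − 6016 = -252
nΣs² − (Σs)² = 16936 − 16384 = 552; nΣt² − (Σt)² = 2532 − 2209 = 323
r = -252 / √(552 × 323) = -252 / 422.2511 ≈ -0.5968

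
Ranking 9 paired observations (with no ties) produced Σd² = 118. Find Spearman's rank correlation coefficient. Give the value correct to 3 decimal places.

0.017

ρ = 1 − 6Σd² / [n(n²−1)] = 1 − 6×118 / (9×80)
  = 1 − 708/720 = 1 − 0.9833 ≈ 0.017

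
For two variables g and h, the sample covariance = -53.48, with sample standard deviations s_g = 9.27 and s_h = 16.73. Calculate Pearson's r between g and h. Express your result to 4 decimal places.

-0.3448

r = Cov(g,h) / (s_g · s_h) = -53.48 / (9.27 × 16.73)
  = -53.48 / 155.0871 ≈ -0.3448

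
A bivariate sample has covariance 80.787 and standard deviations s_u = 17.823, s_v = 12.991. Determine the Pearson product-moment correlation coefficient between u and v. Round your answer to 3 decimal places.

0.349

r = Cov(u,v) / (s_u · s_v) = 80.787 / (17.823 × 12.991)
  = 80.787 / 231.5386 ≈ 0.349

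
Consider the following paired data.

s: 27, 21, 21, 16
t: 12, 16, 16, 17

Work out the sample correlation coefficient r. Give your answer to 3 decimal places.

n = 4, Σs = 85, Σt = 61, Σs² = 1867, Σt² = 945, Σst = 1268
nΣst − ΣsΣt = 5072 − 5185 = -113
nΣs² − (Σs)² = 7468 − 7225 = 243; nΣt² − (Σt)² = 3780 − 3721 = 59
r = -113 / √(243 × 59) = -113 / 119.7372 ≈ -0.944

-0.944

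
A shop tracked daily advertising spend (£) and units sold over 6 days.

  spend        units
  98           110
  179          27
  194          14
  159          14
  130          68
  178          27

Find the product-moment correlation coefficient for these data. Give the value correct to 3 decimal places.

-0.935

n = 6, Σx = 938, Σy = 260, Σx² = 153146, Σy² = 18574, Σxy = 34201
nΣxy − ΣxΣy = 205206 − 243880 = -38674
nΣx² − (Σx)² = 918876 − 879844 = 39032; nΣy² − (Σy)² = 111444 − 67600 = 43844
r = -38674 / √(39032 × 43844) = -38674 / 41368.0917 ≈ -0.935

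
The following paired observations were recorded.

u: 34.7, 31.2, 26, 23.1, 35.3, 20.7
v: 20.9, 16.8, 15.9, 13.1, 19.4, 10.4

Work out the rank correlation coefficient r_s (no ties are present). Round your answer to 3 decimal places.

Rank u: 5, 4, 3, 2, 6, 1
Rank v: 6, 4, 3, 2, 5, 1
d = rank(u) − rank(v): -1, 0, 0, 0, 1, 0; Σd² = 2
ρ = 1 − 6Σd² / [n(n²−1)] = 1 − 6×2 / (6×35) = 1 − 12/210 ≈ 0.943

0.943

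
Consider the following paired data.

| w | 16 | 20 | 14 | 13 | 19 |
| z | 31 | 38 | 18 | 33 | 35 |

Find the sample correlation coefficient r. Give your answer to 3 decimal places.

n = 5, Σw = 82, Σz = 155, Σw² = 1382, Σz² = 5043, Σwz = 2602
nΣwz − ΣwΣz = 13010 − 12710 = 300
nΣw² − (Σw)² = 6910 − 6724 = 186; nΣz² − (Σz)² = 25215 − 24025 = 1190
r = 300 / √(186 × 1190) = 300 / 470.4679 ≈ 0.638

0.638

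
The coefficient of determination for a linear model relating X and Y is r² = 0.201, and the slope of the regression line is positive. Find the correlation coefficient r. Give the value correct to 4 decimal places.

0.4483

|r| = √0.201 = 0.4483
The association is positive, so r = 0.4483.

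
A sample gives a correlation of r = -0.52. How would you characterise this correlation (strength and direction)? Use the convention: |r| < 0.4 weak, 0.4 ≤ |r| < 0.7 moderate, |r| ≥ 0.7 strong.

r = -0.52 < 0 so the relationship is negative.
|r| = 0.52, which falls in the moderate range.

moderate negative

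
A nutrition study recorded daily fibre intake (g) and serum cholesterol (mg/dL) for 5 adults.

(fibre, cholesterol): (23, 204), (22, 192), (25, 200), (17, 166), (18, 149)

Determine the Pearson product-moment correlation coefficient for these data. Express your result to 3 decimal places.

0.898

n = 5, Σx = 105, Σy = 911, Σx² = 2251, Σy² = 168237, Σxy = 19420
nΣxy − ΣxΣy = 97100 − 95655 = 1445
nΣx² − (Σx)² = 11255 − 11025 = 230; nΣy² − (Σy)² = 841185 − 829921 = 11264
r = 1445 / √(230 × 11264) = 1445 / 1609.5714 ≈ 0.898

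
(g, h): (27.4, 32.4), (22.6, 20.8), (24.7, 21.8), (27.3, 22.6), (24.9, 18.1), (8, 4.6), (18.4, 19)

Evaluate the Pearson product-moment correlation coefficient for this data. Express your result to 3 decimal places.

n = 7, Σg = 153.3, Σh = 139.3, Σg² = 3639.47, Σh² = 3178.17, Σgh = 3350.37
nΣgh − ΣgΣh = 23452.59 − 21354.69 = 2097.9
nΣg² − (Σg)² = 25476.29 − 23500.89 = 1975.4; nΣh² − (Σh)² = 22247.19 − 19404.49 = 2842.7
r = 2097.9 / √(1975.4 × 2842.7) = 2097.9 / 2369.6982 ≈ 0.885

0.885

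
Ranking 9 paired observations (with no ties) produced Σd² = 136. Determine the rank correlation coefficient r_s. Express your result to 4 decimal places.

-0.1333

ρ = 1 − 6Σd² / [n(n²−1)] = 1 − 6×136 / (9×80)
  = 1 − 816/720 = 1 − 1.13333 ≈ -0.1333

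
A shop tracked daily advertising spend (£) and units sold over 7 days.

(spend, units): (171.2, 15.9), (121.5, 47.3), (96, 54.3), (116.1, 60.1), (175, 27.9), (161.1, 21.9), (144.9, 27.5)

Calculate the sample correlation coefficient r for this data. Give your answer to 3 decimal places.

n = 7, Σx = 985.8, Σy = 254.9, Σx² = 144341.12, Σy² = 11064.87, Σxy = 33054.78
nΣxy − ΣxΣy = 231383.46 − 251280.42 = -19896.96
nΣx² − (Σx)² = 1010387.84 − 971801.64 = 38586.2; nΣy² − (Σy)² = 77454.09 − 64974.01 = 12480.08
r = -19896.96 / √(38586.2 × 12480.08) = -19896.96 / 21944.4495 ≈ -0.907

-0.907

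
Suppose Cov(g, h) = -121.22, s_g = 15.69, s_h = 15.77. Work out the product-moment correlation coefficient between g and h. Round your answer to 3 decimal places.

-0.490

r = Cov(g,h) / (s_g · s_h) = -121.22 / (15.69 × 15.77)
  = -121.22 / 247.4313 ≈ -0.490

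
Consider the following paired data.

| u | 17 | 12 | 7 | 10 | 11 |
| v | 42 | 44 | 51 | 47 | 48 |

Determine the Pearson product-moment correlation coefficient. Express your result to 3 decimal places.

-0.934

n = 5, Σu = 57, Σv = 232, Σu² = 703, Σv² = 10814, Σuv = 2597
nΣuv − ΣuΣv = 12985 − 13224 = -239
nΣu² − (Σu)² = 3515 − 3249 = 266; nΣv² − (Σv)² = 54070 − 53824 = 246
r = -239 / √(266 × 246) = -239 / 255.8046 ≈ -0.934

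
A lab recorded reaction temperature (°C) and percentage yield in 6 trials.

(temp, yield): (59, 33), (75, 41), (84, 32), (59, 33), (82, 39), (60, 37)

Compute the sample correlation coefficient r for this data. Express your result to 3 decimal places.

0.276

n = 6, Σx = 419, Σy = 215, Σx² = 29967, Σy² = 7773, Σxy = 15075
nΣxy − ΣxΣy = 90450 − 90085 = 365
nΣx² − (Σx)² = 179802 − 175561 = 4241; nΣy² − (Σy)² = 46638 − 46225 = 413
r = 365 / √(4241 × 413) = 365 / 1323.4549 ≈ 0.276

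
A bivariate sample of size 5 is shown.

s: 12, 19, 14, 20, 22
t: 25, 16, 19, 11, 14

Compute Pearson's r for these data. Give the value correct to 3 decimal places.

n = 5, Σs = 87, Σt = 85, Σs² = 1585, Σt² = 1559, Σst = 1398
nΣst − ΣsΣt = 6990 − 7395 = -405
nΣs² − (Σs)² = 7925 − 7569 = 356; nΣt² − (Σt)² = 7795 − 7225 = 570
r = -405 / √(356 × 570) = -405 / 450.4664 ≈ -0.899

-0.899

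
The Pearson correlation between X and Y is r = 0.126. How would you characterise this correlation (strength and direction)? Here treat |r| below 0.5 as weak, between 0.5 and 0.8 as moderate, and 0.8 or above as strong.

weak positive

r = 0.126 > 0 so the relationship is positive.
|r| = 0.126, which falls in the weak range.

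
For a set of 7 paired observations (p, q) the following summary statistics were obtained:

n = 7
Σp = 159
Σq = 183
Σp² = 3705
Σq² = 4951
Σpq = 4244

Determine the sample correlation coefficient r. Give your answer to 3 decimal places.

r = (nΣpq − ΣpΣq) / √[(nΣp² − (Σp)²)(nΣq² − (Σq)²)]
Numerator: 7×4244 − 159×183 = 611
Denominator: √[(25935 − 25281)(34657 − 33489)] = √[654 × 1168] = 873.9977
r = 611 / 873.9977 ≈ 0.699

0.699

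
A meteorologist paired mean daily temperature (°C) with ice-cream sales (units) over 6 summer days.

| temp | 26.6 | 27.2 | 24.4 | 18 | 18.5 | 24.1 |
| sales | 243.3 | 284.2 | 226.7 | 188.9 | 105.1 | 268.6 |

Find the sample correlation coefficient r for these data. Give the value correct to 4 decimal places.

0.8414

n = 6, Σx = 138.8, Σy = 1316.8, Σx² = 3289.82, Σy² = 310232.6, Σxy = 31551.31
nΣxy − ΣxΣy = 189307.86 − 182771.84 = 6536.02
nΣx² − (Σx)² = 19738.92 − 19265.44 = 473.48; nΣy² − (Σy)² = 1861395.6 − 1733962.24 = 127433.36
r = 6536.02 / √(473.48 × 127433.36) = 6536.02 / 7767.6990 ≈ 0.8414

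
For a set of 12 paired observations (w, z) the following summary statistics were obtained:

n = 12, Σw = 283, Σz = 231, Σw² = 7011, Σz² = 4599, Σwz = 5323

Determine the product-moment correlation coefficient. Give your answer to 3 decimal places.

-0.551

r = (nΣwz − ΣwΣz) / √[(nΣw² − (Σw)²)(nΣz² − (Σz)²)]
Numerator: 12×5323 − 283×231 = -1497
Denominator: √[(84132 − 80089)(55188 − 53361)] = √[4043 × 1827] = 2717.8228
r = -1497 / 2717.8228 ≈ -0.551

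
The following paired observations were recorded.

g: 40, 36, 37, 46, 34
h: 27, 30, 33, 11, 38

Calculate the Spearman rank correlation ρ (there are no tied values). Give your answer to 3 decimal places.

Rank g: 4, 2, 3, 5, 1
Rank h: 2, 3, 4, 1, 5
d = rank(g) − rank(h): 2, -1, -1, 4, -4; Σd² = 38
ρ = 1 − 6Σd² / [n(n²−1)] = 1 − 6×38 / (5×24) = 1 − 228/120 ≈ -0.900

-0.900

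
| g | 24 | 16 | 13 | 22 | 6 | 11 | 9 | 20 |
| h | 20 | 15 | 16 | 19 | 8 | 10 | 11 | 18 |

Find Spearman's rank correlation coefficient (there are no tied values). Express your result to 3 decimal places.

Rank g: 8, 5, 4, 7, 1, 3, 2, 6
Rank h: 8, 4, 5, 7, 1, 2, 3, 6
d = rank(g) − rank(h): 0, 1, -1, 0, 0, 1, -1, 0; Σd² = 4
ρ = 1 − 6Σd² / [n(n²−1)] = 1 − 6×4 / (8×63) = 1 − 24/504 ≈ 0.952

0.952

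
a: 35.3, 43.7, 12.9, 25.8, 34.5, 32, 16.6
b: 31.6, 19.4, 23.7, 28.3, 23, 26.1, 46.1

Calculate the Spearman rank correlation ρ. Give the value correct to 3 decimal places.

-0.393

Rank a: 6, 7, 1, 3, 5, 4, 2
Rank b: 6, 1, 3, 5, 2, 4, 7
d = rank(a) − rank(b): 0, 6, -2, -2, 3, 0, -5; Σd² = 78
ρ = 1 − 6Σd² / [n(n²−1)] = 1 − 6×78 / (7×48) = 1 − 468/336 ≈ -0.393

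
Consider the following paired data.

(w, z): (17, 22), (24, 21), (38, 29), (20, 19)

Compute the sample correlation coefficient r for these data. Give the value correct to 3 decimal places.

n = 4, Σw = 99, Σz = 91, Σw² = 2709, Σz² = 2127, Σwz = 2360
nΣwz − ΣwΣz = 9440 − 9009 = 431
nΣw² − (Σw)² = 10836 − 9801 = 1035; nΣz² − (Σz)² = 8508 − 8281 = 227
r = 431 / √(1035 × 227) = 431 / 484.7113 ≈ 0.889

0.889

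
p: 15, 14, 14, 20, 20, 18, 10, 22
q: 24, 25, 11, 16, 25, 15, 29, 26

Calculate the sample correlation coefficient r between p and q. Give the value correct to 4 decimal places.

-0.1479

n = 8, Σp = 133, Σq = 171, Σp² = 2325, Σq² = 3945, Σpq = 2816
nΣpq − ΣpΣq = 22528 − 22743 = -215
nΣp² − (Σp)² = 18600 − 17689 = 911; nΣq² − (Σq)² = 31560 − 29241 = 2319
r = -215 / √(911 × 2319) = -215 / 1453.4817 ≈ -0.1479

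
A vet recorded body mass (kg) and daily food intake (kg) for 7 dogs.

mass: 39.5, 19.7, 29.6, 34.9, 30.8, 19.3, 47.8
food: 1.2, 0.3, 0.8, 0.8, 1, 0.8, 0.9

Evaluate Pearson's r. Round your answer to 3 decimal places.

n = 7, Σx = 221.6, Σy = 5.8, Σx² = 7648.48, Σy² = 5.26, Σxy = 194.17
nΣxy − ΣxΣy = 1359.19 − 1285.28 = 73.91
nΣx² − (Σx)² = 53539.36 − 49106.56 = 4432.8; nΣy² − (Σy)² = 36.82 − 33.64 = 3.18
r = 73.91 / √(4432.8 × 3.18) = 73.91 / 118.7279 ≈ 0.623

0.623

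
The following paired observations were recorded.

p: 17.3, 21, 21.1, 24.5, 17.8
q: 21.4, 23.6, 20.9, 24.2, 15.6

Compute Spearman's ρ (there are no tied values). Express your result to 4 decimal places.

Rank p: 1, 3, 4, 5, 2
Rank q: 3, 4, 2, 5, 1
d = rank(p) − rank(q): -2, -1, 2, 0, 1; Σd² = 10
ρ = 1 − 6Σd² / [n(n²−1)] = 1 − 6×10 / (5×24) = 1 − 60/120 ≈ 0.5000

0.5000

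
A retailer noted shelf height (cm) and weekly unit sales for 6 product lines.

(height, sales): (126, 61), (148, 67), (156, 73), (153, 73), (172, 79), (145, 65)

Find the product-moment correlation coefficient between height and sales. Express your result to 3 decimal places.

0.960

n = 6, Σx = 900, Σy = 418, Σx² = 136134, Σy² = 29334, Σxy = 63172
nΣxy − ΣxΣy = 379032 − 376200 = 2832
nΣx² − (Σx)² = 816804 − 810000 = 6804; nΣy² − (Σy)² = 176004 − 174724 = 1280
r = 2832 / √(6804 × 1280) = 2832 / 2951.1218 ≈ 0.960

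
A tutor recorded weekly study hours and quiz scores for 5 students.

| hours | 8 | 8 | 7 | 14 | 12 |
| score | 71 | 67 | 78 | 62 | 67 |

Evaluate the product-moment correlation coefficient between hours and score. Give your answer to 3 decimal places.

-0.816

n = 5, Σx = 49, Σy = 345, Σx² = 517, Σy² = 23947, Σxy = 3322
nΣxy − ΣxΣy = 16610 − 16905 = -295
nΣx² − (Σx)² = 2585 − 2401 = 184; nΣy² − (Σy)² = 119735 − 119025 = 710
r = -295 / √(184 × 710) = -295 / 361.4416 ≈ -0.816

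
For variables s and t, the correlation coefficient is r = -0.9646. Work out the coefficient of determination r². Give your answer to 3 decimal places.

0.930

r² = (-0.9646)² = 0.930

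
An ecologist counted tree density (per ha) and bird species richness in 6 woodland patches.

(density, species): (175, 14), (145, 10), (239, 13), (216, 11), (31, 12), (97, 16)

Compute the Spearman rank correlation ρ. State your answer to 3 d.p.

Rank density: 4, 3, 6, 5, 1, 2
Rank species: 5, 1, 4, 2, 3, 6
d = rank(density) − rank(species): -1, 2, 2, 3, -2, -4; Σd² = 38
ρ = 1 − 6Σd² / [n(n²−1)] = 1 − 6×38 / (6×35) = 1 − 228/210 ≈ -0.086

-0.086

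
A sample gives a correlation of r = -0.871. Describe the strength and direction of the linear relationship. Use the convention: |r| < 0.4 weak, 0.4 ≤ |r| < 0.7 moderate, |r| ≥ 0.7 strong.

r = -0.871 < 0 so the relationship is negative.
|r| = 0.871, which falls in the strong range.

strong negative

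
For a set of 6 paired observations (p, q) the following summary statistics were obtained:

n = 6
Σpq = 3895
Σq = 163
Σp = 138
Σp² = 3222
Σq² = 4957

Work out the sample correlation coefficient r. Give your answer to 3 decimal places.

0.916

r = (nΣpq − ΣpΣq) / √[(nΣp² − (Σp)²)(nΣq² − (Σq)²)]
Numerator: 6×3895 − 138×163 = 876
Denominator: √[(19332 − 19044)(29742 − 26569)] = √[288 × 3173] = 955.9414
r = 876 / 955.9414 ≈ 0.916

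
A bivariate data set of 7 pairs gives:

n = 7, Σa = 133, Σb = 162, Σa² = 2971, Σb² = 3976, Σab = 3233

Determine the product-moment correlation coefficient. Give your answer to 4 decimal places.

0.4884

r = (nΣab − ΣaΣb) / √[(nΣa² − (Σa)²)(nΣb² − (Σb)²)]
Numerator: 7×3233 − 133×162 = 1085
Denominator: √[(20797 − 17689)(27832 − 26244)] = √[3108 × 1588] = 2221.5994
r = 1085 / 2221.5994 ≈ 0.4884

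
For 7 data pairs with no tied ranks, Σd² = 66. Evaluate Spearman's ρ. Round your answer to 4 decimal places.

-0.1786

ρ = 1 − 6Σd² / [n(n²−1)] = 1 − 6×66 / (7×48)
  = 1 − 396/336 = 1 − 1.17857 ≈ -0.1786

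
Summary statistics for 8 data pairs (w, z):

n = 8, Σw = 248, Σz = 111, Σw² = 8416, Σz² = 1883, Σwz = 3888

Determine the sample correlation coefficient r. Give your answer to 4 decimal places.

0.8947

r = (nΣwz − ΣwΣz) / √[(nΣw² − (Σw)²)(nΣz² − (Σz)²)]
Numerator: 8×3888 − 248×111 = 3576
Denominator: √[(67328 − 61504)(15064 − 12321)] = √[5824 × 2743] = 3996.9028
r = 3576 / 3996.9028 ≈ 0.8947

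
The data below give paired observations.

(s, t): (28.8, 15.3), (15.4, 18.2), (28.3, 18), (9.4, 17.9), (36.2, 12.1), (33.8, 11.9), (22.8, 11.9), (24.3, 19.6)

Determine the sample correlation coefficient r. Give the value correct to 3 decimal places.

-0.589

n = 8, Σs = 199, Σt = 124.9, Σs² = 5519.06, Σt² = 2023.53, Σst = 2986.42
nΣst − ΣsΣt = 23891.36 − 24855.1 = -963.74
nΣs² − (Σs)² = 44152.48 − 39601 = 4551.48; nΣt² − (Σt)² = 16188.24 − 15600.01 = 588.23
r = -963.74 / √(4551.48 × 588.23) = -963.74 / 1636.2509 ≈ -0.589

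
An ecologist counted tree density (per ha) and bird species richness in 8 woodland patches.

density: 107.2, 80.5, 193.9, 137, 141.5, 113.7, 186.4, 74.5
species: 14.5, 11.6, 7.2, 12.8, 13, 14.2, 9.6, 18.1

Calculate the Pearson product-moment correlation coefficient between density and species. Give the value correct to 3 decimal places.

-0.816

n = 8, Σx = 1034.7, Σy = 101, Σx² = 147583.45, Σy² = 1350.9, Σxy = 12229.81
nΣxy − ΣxΣy = 97838.48 − 104504.7 = -6666.22
nΣx² − (Σx)² = 1180667.6 − 1070604.09 = 110063.51; nΣy² − (Σy)² = 10807.2 − 10201 = 606.2
r = -6666.22 / √(110063.51 × 606.2) = -6666.22 / 8168.2617 ≈ -0.816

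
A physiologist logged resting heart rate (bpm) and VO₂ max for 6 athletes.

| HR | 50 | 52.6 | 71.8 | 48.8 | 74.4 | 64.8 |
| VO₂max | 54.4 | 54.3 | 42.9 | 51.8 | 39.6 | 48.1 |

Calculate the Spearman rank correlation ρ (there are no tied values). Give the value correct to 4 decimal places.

Rank HR: 2, 3, 5, 1, 6, 4
Rank VO₂max: 6, 5, 2, 4, 1, 3
d = rank(HR) − rank(VO₂max): -4, -2, 3, -3, 5, 1; Σd² = 64
ρ = 1 − 6Σd² / [n(n²−1)] = 1 − 6×64 / (6×35) = 1 − 384/210 ≈ -0.8286

-0.8286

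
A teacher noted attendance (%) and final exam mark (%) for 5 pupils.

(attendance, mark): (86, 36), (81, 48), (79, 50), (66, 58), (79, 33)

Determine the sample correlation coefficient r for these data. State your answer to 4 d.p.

n = 5, Σx = 391, Σy = 225, Σx² = 30795, Σy² = 10553, Σxy = 17369
nΣxy − ΣxΣy = 86845 − 87975 = -1130
nΣx² − (Σx)² = 153975 − 152881 = 1094; nΣy² − (Σy)² = 52765 − 50625 = 2140
r = -1130 / √(1094 × 2140) = -1130 / 1530.0850 ≈ -0.7385

-0.7385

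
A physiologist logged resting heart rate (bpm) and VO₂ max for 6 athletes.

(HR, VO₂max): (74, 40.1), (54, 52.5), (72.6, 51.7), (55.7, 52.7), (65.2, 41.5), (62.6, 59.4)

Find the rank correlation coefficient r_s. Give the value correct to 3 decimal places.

-0.714

Rank HR: 6, 1, 5, 2, 4, 3
Rank VO₂max: 1, 4, 3, 5, 2, 6
d = rank(HR) − rank(VO₂max): 5, -3, 2, -3, 2, -3; Σd² = 60
ρ = 1 − 6Σd² / [n(n²−1)] = 1 − 6×60 / (6×35) = 1 − 360/210 ≈ -0.714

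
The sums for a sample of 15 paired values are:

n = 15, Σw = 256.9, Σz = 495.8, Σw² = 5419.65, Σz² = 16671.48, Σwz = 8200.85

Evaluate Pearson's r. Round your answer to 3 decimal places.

r = (nΣwz − ΣwΣz) / √[(nΣw² − (Σw)²)(nΣz² − (Σz)²)]
Numerator: 15×8200.85 − 256.9×495.8 = -4358.27
Denominator: √[(81294.75 − 65997.61)(250072.2 − 245817.64)] = √[15297.14 × 4254.56] = 8067.3788
r = -4358.27 / 8067.3788 ≈ -0.540

-0.540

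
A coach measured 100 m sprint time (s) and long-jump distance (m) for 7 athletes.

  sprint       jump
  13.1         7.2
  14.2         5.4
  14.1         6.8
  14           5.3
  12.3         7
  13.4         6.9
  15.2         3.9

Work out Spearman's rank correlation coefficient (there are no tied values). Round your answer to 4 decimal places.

Rank sprint: 2, 6, 5, 4, 1, 3, 7
Rank jump: 7, 3, 4, 2, 6, 5, 1
d = rank(sprint) − rank(jump): -5, 3, 1, 2, -5, -2, 6; Σd² = 104
ρ = 1 − 6Σd² / [n(n²−1)] = 1 − 6×104 / (7×48) = 1 − 624/336 ≈ -0.8571

-0.8571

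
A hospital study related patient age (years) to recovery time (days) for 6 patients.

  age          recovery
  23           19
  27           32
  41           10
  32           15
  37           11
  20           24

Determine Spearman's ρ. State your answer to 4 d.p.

Rank age: 2, 3, 6, 4, 5, 1
Rank recovery: 4, 6, 1, 3, 2, 5
d = rank(age) − rank(recovery): -2, -3, 5, 1, 3, -4; Σd² = 64
ρ = 1 − 6Σd² / [n(n²−1)] = 1 − 6×64 / (6×35) = 1 − 384/210 ≈ -0.8286

-0.8286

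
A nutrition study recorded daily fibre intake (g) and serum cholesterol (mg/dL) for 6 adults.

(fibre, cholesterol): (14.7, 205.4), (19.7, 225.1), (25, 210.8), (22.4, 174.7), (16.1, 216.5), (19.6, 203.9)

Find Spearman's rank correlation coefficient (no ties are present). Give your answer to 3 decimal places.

Rank fibre: 1, 4, 6, 5, 2, 3
Rank cholesterol: 3, 6, 4, 1, 5, 2
d = rank(fibre) − rank(cholesterol): -2, -2, 2, 4, -3, 1; Σd² = 38
ρ = 1 − 6Σd² / [n(n²−1)] = 1 − 6×38 / (6×35) = 1 − 228/210 ≈ -0.086

-0.086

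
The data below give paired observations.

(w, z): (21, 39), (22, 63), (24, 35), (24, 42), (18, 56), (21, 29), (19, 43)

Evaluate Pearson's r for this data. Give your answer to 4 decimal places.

-0.2935

n = 7, Σw = 149, Σz = 307, Σw² = 3203, Σz² = 14305, Σwz = 6487
nΣwz − ΣwΣz = 45409 − 45743 = -334
nΣw² − (Σw)² = 22421 − 22201 = 220; nΣz² − (Σz)² = 100135 − 94249 = 5886
r = -334 / √(220 × 5886) = -334 / 1137.9455 ≈ -0.2935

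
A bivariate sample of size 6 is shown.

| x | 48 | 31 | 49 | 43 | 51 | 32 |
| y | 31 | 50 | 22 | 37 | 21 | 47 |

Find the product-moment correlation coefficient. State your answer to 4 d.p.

n = 6, Σx = 254, Σy = 208, Σx² = 11140, Σy² = 7964, Σxy = 8282
nΣxy − ΣxΣy = 49692 − 52832 = -3140
nΣx² − (Σx)² = 66840 − 64516 = 2324; nΣy² − (Σy)² = 47784 − 43264 = 4520
r = -3140 / √(2324 × 4520) = -3140 / 3241.0616 ≈ -0.9688

-0.9688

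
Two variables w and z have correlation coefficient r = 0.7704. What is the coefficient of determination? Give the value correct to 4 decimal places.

0.5935

r² = (0.7704)² = 0.5935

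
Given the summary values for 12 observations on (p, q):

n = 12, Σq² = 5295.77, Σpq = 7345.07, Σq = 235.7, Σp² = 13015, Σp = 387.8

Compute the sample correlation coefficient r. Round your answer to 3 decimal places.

r = (nΣpq − ΣpΣq) / √[(nΣp² − (Σp)²)(nΣq² − (Σq)²)]
Numerator: 12×7345.07 − 387.8×235.7 = -3263.62
Denominator: √[(156180 − 150388.84)(63549.24 − 55554.49)] = √[5791.16 × 7994.75] = 6804.3278
r = -3263.62 / 6804.3278 ≈ -0.480

-0.480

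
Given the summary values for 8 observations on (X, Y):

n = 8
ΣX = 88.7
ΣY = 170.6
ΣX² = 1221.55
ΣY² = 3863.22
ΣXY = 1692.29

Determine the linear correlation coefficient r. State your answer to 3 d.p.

-0.860

r = (nΣXY − ΣXΣY) / √[(nΣX² − (ΣX)²)(nΣY² − (ΣY)²)]
Numerator: 8×1692.29 − 88.7×170.6 = -1593.9
Denominator: √[(9772.4 − 7867.69)(30905.76 − 29104.36)] = √[1904.71 × 1801.4] = 1852.3349
r = -1593.9 / 1852.3349 ≈ -0.860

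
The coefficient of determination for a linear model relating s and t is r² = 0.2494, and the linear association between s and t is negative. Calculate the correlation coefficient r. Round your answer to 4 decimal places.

-0.4994

|r| = √0.2494 = 0.4994
The association is negative, so r = −0.4994.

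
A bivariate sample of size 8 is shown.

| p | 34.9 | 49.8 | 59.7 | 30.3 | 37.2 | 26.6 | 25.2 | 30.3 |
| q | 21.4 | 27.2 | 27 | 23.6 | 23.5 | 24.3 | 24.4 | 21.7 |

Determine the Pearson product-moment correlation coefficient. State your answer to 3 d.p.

0.694

n = 8, Σp = 294, Σq = 193.1, Σp² = 11824.76, Σq² = 4692.75, Σpq = 7221.37
nΣpq − ΣpΣq = 57770.96 − 56771.4 = 999.56
nΣp² − (Σp)² = 94598.08 − 86436 = 8162.08; nΣq² − (Σq)² = 37542 − 37287.61 = 254.39
r = 999.56 / √(8162.08 × 254.39) = 999.56 / 1440.9551 ≈ 0.694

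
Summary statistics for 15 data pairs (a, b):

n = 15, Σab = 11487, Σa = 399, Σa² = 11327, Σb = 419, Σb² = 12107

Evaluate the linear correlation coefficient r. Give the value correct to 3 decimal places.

0.637

r = (nΣab − ΣaΣb) / √[(nΣa² − (Σa)²)(nΣb² − (Σb)²)]
Numerator: 15×11487 − 399×419 = 5124
Denominator: √[(169905 − 159201)(181605 − 175561)] = √[10704 × 6044] = 8043.3187
r = 5124 / 8043.3187 ≈ 0.637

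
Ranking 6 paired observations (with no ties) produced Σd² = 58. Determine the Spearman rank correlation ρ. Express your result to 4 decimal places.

-0.6571

ρ = 1 − 6Σd² / [n(n²−1)] = 1 − 6×58 / (6×35)
  = 1 − 348/210 = 1 − 1.65714 ≈ -0.6571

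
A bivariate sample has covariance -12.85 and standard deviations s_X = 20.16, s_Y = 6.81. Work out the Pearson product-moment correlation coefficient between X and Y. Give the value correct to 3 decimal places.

r = Cov(X,Y) / (s_X · s_Y) = -12.85 / (20.16 × 6.81)
  = -12.85 / 137.2896 ≈ -0.094

-0.094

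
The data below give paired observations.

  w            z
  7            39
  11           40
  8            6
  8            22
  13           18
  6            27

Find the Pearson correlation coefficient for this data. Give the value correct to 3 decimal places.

n = 6, Σw = 53, Σz = 152, Σw² = 503, Σz² = 4694, Σwz = 1333
nΣwz − ΣwΣz = 7998 − 8056 = -58
nΣw² − (Σw)² = 3018 − 2809 = 209; nΣz² − (Σz)² = 28164 − 23104 = 5060
r = -58 / √(209 × 5060) = -58 / 1028.3676 ≈ -0.056

-0.056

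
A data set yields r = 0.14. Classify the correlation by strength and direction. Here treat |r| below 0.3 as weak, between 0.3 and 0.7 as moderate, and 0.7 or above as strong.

weak positive

r = 0.14 > 0 so the relationship is positive.
|r| = 0.14, which falls in the weak range.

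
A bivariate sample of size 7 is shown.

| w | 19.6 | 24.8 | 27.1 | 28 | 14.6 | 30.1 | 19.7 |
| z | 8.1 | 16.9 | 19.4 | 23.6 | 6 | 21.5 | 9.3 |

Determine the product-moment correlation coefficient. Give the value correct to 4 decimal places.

n = 7, Σw = 163.9, Σz = 104.8, Σw² = 4024.87, Σz² = 1869.28, Σwz = 2682.38
nΣwz − ΣwΣz = 18776.66 − 17176.72 = 1599.94
nΣw² − (Σw)² = 28174.09 − 26863.21 = 1310.88; nΣz² − (Σz)² = 13084.96 − 10983.04 = 2101.92
r = 1599.94 / √(1310.88 × 2101.92) = 1599.94 / 1659.9292 ≈ 0.9639

0.9639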